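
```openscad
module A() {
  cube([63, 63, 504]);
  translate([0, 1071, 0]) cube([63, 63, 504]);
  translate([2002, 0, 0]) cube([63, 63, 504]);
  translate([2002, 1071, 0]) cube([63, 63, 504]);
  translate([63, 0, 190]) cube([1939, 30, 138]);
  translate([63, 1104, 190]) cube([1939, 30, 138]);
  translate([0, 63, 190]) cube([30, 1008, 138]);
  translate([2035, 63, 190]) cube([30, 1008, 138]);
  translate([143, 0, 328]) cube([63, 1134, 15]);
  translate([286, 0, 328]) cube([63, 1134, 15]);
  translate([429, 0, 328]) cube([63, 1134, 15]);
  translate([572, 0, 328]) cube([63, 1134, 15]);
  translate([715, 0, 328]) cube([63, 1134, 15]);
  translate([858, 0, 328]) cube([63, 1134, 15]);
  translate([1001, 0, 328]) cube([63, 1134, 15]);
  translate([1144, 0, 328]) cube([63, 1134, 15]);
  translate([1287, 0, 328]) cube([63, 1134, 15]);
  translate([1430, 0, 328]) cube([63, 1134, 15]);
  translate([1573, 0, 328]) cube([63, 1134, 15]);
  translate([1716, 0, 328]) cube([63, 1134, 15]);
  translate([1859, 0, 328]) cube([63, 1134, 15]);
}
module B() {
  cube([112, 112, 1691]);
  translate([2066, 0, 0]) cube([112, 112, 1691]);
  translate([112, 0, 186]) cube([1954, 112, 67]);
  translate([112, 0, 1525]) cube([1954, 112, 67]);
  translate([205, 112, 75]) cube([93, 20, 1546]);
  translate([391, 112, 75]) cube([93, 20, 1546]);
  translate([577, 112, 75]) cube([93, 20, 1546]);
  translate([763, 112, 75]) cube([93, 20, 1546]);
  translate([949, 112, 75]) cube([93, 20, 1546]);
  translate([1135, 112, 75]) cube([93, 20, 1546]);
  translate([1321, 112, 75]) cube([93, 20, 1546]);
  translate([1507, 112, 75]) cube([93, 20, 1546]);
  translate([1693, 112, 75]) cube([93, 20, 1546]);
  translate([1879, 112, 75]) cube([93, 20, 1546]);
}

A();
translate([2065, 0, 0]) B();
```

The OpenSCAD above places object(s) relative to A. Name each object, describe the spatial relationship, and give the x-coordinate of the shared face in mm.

The bed frame's +x face and the fence section's −x face are both at x = 2065 mm.

A is a bed frame. B is a fence section. The fence section is against the bed frame's +x side, with their −y faces flush. The x-coordinate of the shared face is 2065 mm.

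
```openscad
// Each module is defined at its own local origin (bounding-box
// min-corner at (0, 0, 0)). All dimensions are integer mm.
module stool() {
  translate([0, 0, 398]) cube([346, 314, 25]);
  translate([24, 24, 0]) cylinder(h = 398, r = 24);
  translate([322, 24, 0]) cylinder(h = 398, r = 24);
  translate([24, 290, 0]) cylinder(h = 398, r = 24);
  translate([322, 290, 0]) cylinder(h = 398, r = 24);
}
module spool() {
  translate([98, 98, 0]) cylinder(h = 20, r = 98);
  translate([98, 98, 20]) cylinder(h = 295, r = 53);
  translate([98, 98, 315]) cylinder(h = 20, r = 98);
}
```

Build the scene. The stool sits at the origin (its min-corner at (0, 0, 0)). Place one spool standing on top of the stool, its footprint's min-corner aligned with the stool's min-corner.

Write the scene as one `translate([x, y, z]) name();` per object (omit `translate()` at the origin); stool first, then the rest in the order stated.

stool();
translate([0, 0, 423]) spool();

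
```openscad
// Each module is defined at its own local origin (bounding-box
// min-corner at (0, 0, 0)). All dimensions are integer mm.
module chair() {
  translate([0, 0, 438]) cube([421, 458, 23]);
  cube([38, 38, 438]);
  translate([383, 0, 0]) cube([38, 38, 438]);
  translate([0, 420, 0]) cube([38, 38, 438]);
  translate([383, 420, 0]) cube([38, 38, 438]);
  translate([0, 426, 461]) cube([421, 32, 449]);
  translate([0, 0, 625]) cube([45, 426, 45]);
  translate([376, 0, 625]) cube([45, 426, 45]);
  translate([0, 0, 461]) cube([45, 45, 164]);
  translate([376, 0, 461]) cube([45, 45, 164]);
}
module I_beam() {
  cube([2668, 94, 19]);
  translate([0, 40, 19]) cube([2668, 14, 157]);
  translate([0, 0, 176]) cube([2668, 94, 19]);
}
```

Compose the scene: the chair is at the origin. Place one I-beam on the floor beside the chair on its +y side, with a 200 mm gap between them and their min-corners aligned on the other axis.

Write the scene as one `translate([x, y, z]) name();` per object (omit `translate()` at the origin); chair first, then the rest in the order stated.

chair();
translate([0, 658, 0]) I_beam();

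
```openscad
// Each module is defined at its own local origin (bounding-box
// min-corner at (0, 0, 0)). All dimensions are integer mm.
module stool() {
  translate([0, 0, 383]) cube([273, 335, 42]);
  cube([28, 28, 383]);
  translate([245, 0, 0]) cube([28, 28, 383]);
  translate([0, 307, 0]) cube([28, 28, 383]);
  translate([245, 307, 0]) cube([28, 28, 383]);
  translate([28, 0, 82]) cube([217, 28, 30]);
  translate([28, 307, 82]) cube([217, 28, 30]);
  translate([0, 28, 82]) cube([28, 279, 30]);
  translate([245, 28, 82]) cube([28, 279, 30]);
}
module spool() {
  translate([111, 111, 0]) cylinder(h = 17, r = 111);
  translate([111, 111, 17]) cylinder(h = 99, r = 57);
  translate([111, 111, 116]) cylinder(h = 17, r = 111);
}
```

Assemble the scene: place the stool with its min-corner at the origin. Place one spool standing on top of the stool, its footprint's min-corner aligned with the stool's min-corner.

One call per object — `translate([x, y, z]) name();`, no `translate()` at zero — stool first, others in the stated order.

stool();
translate([0, 0, 425]) spool();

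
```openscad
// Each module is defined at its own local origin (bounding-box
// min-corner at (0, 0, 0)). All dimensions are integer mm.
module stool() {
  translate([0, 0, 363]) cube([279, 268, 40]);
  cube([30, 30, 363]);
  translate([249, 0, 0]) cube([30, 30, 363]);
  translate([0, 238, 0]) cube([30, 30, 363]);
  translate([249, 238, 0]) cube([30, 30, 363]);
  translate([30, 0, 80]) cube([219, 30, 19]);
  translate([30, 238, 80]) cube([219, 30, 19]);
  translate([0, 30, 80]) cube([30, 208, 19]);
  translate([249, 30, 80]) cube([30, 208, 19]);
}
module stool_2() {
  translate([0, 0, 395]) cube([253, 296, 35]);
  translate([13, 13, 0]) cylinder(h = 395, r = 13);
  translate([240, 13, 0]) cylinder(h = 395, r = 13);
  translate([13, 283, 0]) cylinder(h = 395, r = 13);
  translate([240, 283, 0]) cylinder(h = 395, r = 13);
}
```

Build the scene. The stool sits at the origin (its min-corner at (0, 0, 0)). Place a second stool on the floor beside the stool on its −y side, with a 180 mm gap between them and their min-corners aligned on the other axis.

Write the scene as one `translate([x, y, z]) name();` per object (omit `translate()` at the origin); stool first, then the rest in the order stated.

stool();
translate([0, -476, 0]) stool_2();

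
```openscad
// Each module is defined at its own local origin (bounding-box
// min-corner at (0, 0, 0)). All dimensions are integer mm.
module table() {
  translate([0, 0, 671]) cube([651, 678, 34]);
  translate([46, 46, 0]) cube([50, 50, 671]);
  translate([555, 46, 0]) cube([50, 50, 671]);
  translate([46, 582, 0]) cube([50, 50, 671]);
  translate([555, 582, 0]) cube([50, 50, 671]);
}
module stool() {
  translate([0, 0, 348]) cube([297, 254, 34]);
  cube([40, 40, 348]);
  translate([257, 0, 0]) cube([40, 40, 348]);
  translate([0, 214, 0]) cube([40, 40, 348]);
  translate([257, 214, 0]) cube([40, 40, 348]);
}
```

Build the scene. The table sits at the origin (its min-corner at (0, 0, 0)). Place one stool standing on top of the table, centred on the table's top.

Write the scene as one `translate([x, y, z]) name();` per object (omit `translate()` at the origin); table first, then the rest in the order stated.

table();
translate([177, 212, 705]) stool();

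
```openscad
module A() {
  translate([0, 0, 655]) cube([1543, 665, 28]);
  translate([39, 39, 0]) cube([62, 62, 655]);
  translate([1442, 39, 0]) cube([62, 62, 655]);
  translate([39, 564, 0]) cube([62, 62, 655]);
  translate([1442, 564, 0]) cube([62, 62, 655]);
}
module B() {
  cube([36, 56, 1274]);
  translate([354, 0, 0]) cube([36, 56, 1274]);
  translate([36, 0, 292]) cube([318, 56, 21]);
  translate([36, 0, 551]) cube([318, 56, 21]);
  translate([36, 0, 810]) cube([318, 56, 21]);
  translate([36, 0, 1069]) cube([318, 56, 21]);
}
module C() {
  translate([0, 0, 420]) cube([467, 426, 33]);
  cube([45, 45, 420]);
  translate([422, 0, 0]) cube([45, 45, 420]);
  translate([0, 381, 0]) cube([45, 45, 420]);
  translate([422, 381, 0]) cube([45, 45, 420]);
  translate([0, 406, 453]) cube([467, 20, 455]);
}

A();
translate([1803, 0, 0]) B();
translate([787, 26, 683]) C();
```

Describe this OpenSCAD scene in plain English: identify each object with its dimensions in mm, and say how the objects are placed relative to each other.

A is a rectangular dining table. The top is 1543×665×28 mm with its upper surface at z = 683 mm. It stands on four 62×62 mm square legs, each inset 39 mm from the nearest pair of top edges, running from the floor to the underside of the top.

B is a straight ladder. Two 36×56 mm vertical rails, 1274 mm tall, stand 390 mm apart (outside-to-outside) with their front faces coplanar on the −y side. 4 rungs, each 56 mm deep and 21 mm tall, span between the inner faces of the rails, front faces flush with the rails. The lowest rung's underside is at z = 292 mm and rungs are spaced 259 mm apart (underside to underside).

C is a chair. The seat is a 467×426×33 mm slab with its top at z = 453 mm, on four 45×45 mm corner legs (flush with the seat edges, standing on z = 0). A flat backrest 20 mm thick, 455 mm tall, spans the full seat width and rises from the seat top along its +y edge, rear face flush with the rear of the seat.

The ladder is on the floor beside the table on its +x side. The chair is on top of the table.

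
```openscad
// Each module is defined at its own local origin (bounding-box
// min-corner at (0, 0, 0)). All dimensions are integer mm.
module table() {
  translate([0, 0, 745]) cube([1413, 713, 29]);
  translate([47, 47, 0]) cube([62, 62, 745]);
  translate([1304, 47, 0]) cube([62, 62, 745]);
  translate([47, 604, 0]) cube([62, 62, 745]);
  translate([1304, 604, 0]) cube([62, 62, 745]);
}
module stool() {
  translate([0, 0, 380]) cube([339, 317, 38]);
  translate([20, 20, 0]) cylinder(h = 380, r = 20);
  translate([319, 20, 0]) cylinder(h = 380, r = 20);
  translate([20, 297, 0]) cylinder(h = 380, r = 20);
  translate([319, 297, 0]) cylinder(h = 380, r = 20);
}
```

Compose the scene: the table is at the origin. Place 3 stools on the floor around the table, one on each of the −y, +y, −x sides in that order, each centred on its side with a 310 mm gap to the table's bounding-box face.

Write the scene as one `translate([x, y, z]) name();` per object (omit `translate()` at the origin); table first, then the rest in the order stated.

table();
translate([537, -627, 0]) stool();
translate([537, 1023, 0]) stool();
translate([-649, 198, 0]) stool();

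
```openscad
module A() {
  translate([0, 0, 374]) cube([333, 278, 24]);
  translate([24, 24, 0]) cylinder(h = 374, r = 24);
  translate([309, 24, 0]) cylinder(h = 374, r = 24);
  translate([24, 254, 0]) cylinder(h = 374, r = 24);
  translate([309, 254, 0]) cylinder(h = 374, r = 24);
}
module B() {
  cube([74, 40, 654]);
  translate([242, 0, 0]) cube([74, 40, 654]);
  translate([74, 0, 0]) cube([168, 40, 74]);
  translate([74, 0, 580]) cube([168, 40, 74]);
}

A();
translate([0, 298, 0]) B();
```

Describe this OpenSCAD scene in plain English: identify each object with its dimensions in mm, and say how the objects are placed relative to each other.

A is a four-legged stool. The seat is a 333×278×24 mm slab whose top surface is at z = 398 mm; four round legs, each 48 mm in diameter, run from the floor (z = 0) to the underside of the seat, each leg's axis is inset half a diameter from the nearest pair of seat edges (so the leg's bounding box is flush with the corner).

B is a picture frame with a 168×506 mm rectangular opening (x by z) and a uniform 74 mm border on every side. Frame depth is 40 mm along y. It is built from two vertical stiles running the full outside height and two horizontal rails spanning the gap between the stiles.

The picture frame is on the floor beside the stool on its +y side.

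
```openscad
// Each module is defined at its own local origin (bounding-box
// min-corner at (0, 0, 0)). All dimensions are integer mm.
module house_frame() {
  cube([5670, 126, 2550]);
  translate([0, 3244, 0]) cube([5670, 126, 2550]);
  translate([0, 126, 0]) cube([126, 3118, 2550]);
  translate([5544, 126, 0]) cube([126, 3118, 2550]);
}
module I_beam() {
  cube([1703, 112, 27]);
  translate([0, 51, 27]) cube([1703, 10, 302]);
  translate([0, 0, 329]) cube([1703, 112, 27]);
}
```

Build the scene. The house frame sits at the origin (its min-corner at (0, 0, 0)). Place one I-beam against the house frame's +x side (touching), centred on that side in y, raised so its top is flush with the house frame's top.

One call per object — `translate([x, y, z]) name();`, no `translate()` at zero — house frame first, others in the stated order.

house_frame();
translate([5670, 1629, 2194]) I_beam();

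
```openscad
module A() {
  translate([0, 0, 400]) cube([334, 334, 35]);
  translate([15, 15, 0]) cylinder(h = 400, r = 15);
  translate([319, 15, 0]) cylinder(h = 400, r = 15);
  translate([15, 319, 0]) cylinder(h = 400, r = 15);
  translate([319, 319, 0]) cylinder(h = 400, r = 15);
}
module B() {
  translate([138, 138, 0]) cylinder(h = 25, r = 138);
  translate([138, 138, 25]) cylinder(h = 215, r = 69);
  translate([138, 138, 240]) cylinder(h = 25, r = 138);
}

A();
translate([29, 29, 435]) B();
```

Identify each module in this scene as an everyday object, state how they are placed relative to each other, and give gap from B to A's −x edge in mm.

The spool's min-x is at 29; the stool's min-x is 0; gap = 29 mm.

A is a stool. B is a spool. The spool is on top of the stool, centred. The gap from the spool to the stool's −x edge is 29 mm.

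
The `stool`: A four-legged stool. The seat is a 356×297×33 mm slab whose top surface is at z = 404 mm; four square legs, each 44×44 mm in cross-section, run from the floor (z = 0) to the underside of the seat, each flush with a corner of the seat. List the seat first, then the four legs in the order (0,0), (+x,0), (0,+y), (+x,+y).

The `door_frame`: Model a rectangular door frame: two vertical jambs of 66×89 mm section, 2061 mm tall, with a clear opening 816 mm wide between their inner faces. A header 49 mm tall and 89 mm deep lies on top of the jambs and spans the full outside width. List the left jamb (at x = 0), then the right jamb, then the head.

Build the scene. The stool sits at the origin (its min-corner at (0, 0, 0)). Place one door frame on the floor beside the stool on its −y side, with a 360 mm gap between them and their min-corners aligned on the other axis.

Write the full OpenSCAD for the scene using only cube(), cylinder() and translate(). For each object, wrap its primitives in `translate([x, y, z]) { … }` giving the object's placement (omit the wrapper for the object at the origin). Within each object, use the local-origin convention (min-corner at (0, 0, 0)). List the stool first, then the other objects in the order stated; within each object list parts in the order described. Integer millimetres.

translate([0, 0, 371]) cube([356, 297, 33]);
cube([44, 44, 371]);
translate([312, 0, 0]) cube([44, 44, 371]);
translate([0, 253, 0]) cube([44, 44, 371]);
translate([312, 253, 0]) cube([44, 44, 371]);
translate([0, -449, 0]) {
  cube([66, 89, 2061]);
  translate([882, 0, 0]) cube([66, 89, 2061]);
  translate([0, 0, 2061]) cube([948, 89, 49]);
}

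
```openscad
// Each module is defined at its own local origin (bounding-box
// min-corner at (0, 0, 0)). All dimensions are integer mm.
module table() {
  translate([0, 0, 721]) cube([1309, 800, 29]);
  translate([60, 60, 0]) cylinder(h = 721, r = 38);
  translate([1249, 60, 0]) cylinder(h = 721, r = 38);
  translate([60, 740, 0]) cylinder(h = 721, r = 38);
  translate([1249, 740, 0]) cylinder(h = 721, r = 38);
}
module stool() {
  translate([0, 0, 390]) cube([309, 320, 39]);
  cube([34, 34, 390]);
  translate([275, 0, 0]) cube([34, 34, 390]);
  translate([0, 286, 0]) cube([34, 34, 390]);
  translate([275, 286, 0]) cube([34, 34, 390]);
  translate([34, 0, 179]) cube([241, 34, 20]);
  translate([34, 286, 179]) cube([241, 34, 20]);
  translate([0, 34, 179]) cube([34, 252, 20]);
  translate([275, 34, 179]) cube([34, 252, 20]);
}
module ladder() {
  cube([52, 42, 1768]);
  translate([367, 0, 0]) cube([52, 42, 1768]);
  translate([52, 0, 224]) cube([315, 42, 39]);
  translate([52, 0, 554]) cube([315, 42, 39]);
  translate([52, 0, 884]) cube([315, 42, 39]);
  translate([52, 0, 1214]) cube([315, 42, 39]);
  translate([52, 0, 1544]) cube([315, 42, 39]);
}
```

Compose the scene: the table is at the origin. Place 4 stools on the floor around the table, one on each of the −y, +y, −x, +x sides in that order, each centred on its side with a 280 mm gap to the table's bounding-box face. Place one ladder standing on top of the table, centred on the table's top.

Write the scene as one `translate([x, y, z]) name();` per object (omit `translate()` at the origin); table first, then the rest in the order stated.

table();
translate([500, -600, 0]) stool();
translate([500, 1080, 0]) stool();
translate([-589, 240, 0]) stool();
translate([1589, 240, 0]) stool();
translate([445, 379, 750]) ladder();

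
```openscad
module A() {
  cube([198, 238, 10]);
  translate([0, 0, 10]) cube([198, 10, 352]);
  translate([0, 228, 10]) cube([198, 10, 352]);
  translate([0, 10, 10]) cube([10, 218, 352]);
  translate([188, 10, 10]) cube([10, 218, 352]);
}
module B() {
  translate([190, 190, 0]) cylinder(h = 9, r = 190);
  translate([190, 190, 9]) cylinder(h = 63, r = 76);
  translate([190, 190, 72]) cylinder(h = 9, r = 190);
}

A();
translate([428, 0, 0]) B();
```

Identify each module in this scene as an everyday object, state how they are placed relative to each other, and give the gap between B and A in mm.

A is an open box. B is a spool. The spool is on the floor beside the open box on its +x side. The gap between the spool and the open box is 230 mm.

The spool's nearest face is 230 mm from the open box's +x face.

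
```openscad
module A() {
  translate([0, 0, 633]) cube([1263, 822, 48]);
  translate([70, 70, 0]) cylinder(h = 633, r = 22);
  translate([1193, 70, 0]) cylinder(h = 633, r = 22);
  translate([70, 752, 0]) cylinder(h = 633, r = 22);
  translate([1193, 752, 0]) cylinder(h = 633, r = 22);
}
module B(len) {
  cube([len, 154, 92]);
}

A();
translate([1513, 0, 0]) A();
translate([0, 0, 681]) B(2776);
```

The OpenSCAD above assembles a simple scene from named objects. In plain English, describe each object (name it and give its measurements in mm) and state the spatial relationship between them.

A is a rectangular dining table. The top is 1263×822×48 mm with its upper surface at z = 681 mm. It stands on four round legs of 44 mm diameter, each leg's bounding box inset 48 mm from the nearest pair of top edges, running from the floor to the underside of the top.

B is a rectangular beam 2776 mm long (x), 154 mm deep (y), 92 mm thick (z).

The beam spans the tops of two tables placed 250 mm apart, resting at z = 681 mm.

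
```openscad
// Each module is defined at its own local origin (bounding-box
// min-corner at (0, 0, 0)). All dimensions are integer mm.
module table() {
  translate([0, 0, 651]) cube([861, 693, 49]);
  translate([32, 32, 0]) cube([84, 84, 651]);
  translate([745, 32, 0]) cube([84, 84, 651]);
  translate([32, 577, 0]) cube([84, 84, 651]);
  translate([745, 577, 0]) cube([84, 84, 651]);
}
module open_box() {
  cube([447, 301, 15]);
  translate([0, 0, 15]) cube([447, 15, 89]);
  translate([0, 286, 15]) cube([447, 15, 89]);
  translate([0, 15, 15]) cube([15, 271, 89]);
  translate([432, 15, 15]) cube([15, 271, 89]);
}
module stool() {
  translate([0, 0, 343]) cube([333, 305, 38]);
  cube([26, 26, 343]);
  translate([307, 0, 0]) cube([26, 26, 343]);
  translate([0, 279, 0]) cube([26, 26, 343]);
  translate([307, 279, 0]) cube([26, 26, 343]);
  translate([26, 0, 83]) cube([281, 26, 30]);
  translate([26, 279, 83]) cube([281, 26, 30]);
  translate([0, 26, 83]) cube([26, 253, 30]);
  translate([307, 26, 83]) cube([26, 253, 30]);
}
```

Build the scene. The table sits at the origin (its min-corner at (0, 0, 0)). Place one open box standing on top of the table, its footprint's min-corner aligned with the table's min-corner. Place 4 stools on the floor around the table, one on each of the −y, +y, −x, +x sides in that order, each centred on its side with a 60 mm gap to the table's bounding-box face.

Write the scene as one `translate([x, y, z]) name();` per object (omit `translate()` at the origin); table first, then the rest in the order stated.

table();
translate([0, 0, 700]) open_box();
translate([264, -365, 0]) stool();
translate([264, 753, 0]) stool();
translate([-393, 194, 0]) stool();
translate([921, 194, 0]) stool();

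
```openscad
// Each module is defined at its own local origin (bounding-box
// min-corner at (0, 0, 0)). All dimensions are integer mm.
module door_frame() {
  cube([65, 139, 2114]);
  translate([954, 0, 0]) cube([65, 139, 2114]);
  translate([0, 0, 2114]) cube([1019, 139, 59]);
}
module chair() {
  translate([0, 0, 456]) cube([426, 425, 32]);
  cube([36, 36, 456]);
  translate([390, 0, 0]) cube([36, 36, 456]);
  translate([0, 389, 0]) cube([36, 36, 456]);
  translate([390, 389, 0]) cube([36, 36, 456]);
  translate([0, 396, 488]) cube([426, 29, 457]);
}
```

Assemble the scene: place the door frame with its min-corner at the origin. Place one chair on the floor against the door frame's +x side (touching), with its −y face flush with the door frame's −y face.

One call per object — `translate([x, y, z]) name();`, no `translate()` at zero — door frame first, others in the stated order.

door_frame();
translate([1019, 0, 0]) chair();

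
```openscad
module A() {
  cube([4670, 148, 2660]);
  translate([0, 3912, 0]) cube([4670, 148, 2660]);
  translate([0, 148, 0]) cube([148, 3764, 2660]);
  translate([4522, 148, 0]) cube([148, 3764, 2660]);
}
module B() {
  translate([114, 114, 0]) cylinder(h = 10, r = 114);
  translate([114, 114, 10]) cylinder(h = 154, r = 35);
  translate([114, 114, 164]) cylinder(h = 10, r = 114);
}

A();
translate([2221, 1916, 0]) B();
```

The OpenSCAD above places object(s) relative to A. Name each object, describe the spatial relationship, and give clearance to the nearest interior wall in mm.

A is a house frame. B is a spool. The spool sits inside the house frame, centred. The clearance to the nearest interior wall is 1768 mm.

Clearances: x = 2073, y = 1768; minimum 1768 mm.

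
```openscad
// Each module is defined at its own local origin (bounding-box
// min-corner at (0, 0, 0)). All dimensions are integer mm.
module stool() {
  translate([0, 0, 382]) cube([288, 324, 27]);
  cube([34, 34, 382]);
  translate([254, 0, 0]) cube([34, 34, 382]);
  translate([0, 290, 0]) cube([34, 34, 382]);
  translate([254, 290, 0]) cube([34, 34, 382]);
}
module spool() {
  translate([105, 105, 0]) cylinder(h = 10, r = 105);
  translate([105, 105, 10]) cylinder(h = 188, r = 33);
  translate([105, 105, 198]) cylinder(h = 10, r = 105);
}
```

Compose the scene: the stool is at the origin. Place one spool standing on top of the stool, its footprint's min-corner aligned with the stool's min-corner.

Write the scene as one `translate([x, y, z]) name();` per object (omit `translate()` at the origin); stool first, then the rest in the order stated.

stool();
translate([0, 0, 409]) spool();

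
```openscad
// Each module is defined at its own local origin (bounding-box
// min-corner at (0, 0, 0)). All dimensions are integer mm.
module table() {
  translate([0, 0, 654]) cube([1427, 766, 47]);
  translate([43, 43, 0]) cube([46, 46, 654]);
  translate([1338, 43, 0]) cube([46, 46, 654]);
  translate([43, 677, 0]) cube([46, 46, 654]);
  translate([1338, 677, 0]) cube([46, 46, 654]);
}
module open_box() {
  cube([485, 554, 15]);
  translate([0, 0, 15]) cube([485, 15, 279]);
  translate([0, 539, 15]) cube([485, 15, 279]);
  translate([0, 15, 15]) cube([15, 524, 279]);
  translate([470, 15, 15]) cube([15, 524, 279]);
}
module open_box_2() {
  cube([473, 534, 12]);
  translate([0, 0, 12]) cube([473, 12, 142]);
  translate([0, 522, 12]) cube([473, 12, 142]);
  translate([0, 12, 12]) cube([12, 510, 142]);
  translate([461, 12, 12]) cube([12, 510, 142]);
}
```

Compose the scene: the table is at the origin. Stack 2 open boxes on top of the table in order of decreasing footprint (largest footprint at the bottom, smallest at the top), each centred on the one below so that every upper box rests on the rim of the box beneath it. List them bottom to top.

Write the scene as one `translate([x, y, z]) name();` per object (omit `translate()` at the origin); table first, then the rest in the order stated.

table();
translate([471, 106, 701]) open_box();
translate([477, 116, 995]) open_box_2();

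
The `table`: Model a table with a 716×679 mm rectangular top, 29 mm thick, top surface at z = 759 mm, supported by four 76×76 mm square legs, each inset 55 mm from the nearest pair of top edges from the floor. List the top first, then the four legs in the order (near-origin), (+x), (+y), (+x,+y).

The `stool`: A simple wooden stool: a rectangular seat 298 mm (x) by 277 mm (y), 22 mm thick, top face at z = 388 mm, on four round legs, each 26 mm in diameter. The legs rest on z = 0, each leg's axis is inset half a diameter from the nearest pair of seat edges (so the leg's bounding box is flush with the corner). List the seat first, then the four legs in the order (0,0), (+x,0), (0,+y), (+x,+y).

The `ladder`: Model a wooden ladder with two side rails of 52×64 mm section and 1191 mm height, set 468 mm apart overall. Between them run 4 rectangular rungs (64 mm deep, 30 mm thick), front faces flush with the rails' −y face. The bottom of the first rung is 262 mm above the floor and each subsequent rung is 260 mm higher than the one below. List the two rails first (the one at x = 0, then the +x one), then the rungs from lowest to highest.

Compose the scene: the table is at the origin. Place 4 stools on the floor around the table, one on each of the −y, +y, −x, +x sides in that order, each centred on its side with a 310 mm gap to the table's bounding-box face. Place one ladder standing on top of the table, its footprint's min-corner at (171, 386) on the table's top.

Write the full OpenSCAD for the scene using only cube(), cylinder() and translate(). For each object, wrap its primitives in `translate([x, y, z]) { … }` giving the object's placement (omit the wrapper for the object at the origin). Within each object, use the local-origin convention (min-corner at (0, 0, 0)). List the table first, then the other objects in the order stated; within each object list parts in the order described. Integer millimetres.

translate([0, 0, 730]) cube([716, 679, 29]);
translate([55, 55, 0]) cube([76, 76, 730]);
translate([585, 55, 0]) cube([76, 76, 730]);
translate([55, 548, 0]) cube([76, 76, 730]);
translate([585, 548, 0]) cube([76, 76, 730]);
translate([209, -587, 0]) {
  translate([0, 0, 366]) cube([298, 277, 22]);
  translate([13, 13, 0]) cylinder(h = 366, r = 13);
  translate([285, 13, 0]) cylinder(h = 366, r = 13);
  translate([13, 264, 0]) cylinder(h = 366, r = 13);
  translate([285, 264, 0]) cylinder(h = 366, r = 13);
}
translate([209, 989, 0]) {
  translate([0, 0, 366]) cube([298, 277, 22]);
  translate([13, 13, 0]) cylinder(h = 366, r = 13);
  translate([285, 13, 0]) cylinder(h = 366, r = 13);
  translate([13, 264, 0]) cylinder(h = 366, r = 13);
  translate([285, 264, 0]) cylinder(h = 366, r = 13);
}
translate([-608, 201, 0]) {
  translate([0, 0, 366]) cube([298, 277, 22]);
  translate([13, 13, 0]) cylinder(h = 366, r = 13);
  translate([285, 13, 0]) cylinder(h = 366, r = 13);
  translate([13, 264, 0]) cylinder(h = 366, r = 13);
  translate([285, 264, 0]) cylinder(h = 366, r = 13);
}
translate([1026, 201, 0]) {
  translate([0, 0, 366]) cube([298, 277, 22]);
  translate([13, 13, 0]) cylinder(h = 366, r = 13);
  translate([285, 13, 0]) cylinder(h = 366, r = 13);
  translate([13, 264, 0]) cylinder(h = 366, r = 13);
  translate([285, 264, 0]) cylinder(h = 366, r = 13);
}
translate([171, 386, 759]) {
  cube([52, 64, 1191]);
  translate([416, 0, 0]) cube([52, 64, 1191]);
  translate([52, 0, 262]) cube([364, 64, 30]);
  translate([52, 0, 522]) cube([364, 64, 30]);
  translate([52, 0, 782]) cube([364, 64, 30]);
  translate([52, 0, 1042]) cube([364, 64, 30]);
}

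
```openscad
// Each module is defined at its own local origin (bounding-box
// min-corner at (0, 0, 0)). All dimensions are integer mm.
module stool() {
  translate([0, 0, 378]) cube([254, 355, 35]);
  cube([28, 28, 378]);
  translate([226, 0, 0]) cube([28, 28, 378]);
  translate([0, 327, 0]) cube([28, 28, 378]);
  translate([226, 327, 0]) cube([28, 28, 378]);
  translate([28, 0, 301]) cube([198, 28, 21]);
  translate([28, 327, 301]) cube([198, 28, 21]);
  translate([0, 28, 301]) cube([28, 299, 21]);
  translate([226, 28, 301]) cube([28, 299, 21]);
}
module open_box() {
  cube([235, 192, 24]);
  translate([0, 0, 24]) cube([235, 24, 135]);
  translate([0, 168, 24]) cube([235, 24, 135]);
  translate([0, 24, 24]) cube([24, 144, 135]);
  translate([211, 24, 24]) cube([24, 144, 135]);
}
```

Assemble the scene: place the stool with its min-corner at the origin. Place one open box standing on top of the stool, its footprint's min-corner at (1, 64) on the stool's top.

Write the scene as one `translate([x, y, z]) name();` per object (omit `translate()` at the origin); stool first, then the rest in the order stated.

stool();
translate([1, 64, 413]) open_box();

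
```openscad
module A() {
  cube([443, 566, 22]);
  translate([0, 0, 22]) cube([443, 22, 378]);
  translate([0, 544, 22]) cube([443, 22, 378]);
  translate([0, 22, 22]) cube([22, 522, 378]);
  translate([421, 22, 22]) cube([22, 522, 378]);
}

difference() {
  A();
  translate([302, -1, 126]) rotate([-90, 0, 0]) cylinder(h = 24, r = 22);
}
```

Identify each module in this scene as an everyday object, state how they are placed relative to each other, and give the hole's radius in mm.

A is an open box. The open box has a circular hole through its front wall. The hole's radius is 22 mm.

The subtracted cylinder has r = 22 mm.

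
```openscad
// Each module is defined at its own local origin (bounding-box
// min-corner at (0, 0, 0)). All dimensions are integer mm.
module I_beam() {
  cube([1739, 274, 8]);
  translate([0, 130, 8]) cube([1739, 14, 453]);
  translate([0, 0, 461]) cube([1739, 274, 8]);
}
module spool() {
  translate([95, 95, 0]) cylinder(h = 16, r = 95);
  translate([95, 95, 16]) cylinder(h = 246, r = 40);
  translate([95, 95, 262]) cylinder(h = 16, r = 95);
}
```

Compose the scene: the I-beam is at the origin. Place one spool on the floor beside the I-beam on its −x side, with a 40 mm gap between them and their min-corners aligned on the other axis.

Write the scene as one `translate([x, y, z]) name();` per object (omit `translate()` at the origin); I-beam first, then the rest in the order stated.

I_beam();
translate([-230, 0, 0]) spool();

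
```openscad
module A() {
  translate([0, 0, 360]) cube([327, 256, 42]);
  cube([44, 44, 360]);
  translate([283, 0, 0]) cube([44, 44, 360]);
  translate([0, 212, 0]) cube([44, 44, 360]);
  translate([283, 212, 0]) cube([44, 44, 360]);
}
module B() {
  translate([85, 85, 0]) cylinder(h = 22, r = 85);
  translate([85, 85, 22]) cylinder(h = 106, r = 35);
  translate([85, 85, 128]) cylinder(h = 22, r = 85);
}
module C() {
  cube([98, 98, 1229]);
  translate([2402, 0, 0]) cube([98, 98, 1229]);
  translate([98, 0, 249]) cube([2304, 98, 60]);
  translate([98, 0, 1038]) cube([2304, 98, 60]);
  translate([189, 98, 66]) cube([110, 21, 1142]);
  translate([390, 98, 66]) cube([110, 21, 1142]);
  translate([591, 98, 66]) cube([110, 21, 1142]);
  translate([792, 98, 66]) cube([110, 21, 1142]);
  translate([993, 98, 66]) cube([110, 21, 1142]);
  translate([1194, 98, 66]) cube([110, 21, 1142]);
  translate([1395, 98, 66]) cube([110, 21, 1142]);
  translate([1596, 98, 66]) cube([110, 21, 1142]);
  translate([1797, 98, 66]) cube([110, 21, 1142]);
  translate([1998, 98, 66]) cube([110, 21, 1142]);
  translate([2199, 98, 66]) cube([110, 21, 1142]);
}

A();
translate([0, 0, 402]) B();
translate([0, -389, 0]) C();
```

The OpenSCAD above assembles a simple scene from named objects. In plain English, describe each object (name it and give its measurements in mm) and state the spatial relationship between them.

A is a four-legged stool. The seat is a 327×256×42 mm slab whose top surface is at z = 402 mm; four square legs, each 44×44 mm in cross-section, run from the floor (z = 0) to the underside of the seat, each flush with a corner of the seat.

B is a spool: two coaxial disc flanges of radius 85 mm and thickness 22 mm, joined by a core cylinder of radius 35 mm and height 106 mm. The lower flange rests on z = 0 and the three cylinders share a vertical axis.

C is a fence section. Two 98×98 mm posts, 1229 mm tall, stand on the floor with a clear span of 2304 mm between their inner faces. Two horizontal rails of 98×60 mm section span the gap between the posts with their undersides at z = 249 mm and z = 1038 mm, flush with the posts' −y face. 11 pickets, each 110 mm wide, 21 mm thick and 1142 mm tall, are fixed to the +y face of the rails with their bottoms at z = 66 mm, evenly spaced across the span with equal gaps (rounded down to the nearest mm) at the −x end and between each pair — any rounding remainder accumulates at the +x end.

The spool is on top of the stool. The fence section is on the floor beside the stool on its −y side.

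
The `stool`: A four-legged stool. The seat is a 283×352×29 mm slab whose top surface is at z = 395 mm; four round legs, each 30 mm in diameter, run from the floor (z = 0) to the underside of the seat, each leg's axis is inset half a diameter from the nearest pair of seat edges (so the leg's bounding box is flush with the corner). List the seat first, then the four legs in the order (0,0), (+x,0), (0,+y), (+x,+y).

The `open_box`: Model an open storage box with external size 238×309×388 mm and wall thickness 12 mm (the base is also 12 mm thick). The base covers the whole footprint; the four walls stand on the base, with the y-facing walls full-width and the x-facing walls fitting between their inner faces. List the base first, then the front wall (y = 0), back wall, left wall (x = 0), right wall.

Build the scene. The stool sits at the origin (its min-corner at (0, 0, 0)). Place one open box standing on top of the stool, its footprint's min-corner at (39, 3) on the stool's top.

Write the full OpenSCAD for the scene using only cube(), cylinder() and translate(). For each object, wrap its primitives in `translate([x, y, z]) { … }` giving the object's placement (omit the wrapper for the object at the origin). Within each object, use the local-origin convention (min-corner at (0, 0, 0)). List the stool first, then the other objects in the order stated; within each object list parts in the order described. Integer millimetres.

translate([0, 0, 366]) cube([283, 352, 29]);
translate([15, 15, 0]) cylinder(h = 366, r = 15);
translate([268, 15, 0]) cylinder(h = 366, r = 15);
translate([15, 337, 0]) cylinder(h = 366, r = 15);
translate([268, 337, 0]) cylinder(h = 366, r = 15);
translate([39, 3, 395]) {
  cube([238, 309, 12]);
  translate([0, 0, 12]) cube([238, 12, 376]);
  translate([0, 297, 12]) cube([238, 12, 376]);
  translate([0, 12, 12]) cube([12, 285, 376]);
  translate([226, 12, 12]) cube([12, 285, 376]);
}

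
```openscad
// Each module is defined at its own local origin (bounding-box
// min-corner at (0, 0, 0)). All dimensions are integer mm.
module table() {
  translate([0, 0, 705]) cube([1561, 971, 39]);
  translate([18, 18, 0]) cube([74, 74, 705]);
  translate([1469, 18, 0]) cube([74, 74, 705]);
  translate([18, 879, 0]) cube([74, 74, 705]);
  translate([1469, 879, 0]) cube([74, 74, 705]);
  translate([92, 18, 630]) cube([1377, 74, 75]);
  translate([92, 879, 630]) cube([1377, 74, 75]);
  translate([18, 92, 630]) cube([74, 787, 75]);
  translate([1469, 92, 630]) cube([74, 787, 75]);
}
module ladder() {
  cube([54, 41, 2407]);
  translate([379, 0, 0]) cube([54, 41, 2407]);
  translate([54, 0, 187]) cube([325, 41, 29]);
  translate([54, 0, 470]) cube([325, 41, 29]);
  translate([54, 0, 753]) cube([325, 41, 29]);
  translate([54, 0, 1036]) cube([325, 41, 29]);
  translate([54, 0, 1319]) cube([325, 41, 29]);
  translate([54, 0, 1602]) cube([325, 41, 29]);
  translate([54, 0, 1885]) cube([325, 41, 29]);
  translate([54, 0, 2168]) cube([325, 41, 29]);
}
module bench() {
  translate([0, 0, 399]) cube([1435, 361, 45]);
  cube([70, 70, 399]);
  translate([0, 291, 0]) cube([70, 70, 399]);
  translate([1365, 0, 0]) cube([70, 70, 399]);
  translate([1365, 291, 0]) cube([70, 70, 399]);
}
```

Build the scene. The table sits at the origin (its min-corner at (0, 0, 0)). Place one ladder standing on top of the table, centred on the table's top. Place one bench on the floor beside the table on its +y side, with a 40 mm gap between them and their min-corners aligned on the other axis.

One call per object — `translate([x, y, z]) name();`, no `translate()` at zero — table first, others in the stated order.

table();
translate([564, 465, 744]) ladder();
translate([0, 1011, 0]) bench();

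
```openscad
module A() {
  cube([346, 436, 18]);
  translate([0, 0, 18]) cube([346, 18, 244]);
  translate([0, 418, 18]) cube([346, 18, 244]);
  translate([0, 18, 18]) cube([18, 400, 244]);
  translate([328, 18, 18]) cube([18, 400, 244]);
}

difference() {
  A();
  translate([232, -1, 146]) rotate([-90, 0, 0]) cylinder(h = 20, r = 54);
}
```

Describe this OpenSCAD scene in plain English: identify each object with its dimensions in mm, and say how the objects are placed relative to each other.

A is an open-topped rectangular box: outside dimensions 346×436×262 mm, with a uniform wall and base thickness of 18 mm. The base is a full 346×436 slab on the floor; four walls sit on top of the base. The front and back walls (the −y and +y sides) span the full width; the two side walls fit between them.

The open box has a circular hole of radius 54 mm through its front wall, centred at (x = 232, z = 146).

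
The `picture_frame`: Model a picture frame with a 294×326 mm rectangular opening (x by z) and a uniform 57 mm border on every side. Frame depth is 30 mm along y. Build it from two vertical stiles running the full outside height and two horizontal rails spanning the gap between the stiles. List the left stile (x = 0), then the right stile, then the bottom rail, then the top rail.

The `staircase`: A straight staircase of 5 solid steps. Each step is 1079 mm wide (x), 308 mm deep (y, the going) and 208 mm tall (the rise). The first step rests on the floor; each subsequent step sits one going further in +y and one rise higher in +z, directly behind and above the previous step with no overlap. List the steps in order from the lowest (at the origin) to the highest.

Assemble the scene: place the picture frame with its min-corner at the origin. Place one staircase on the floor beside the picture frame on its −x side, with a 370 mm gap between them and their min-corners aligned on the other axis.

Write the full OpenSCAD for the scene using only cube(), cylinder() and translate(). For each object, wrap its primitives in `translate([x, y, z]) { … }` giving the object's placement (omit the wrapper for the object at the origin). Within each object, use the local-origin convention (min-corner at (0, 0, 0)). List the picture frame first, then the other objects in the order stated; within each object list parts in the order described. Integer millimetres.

cube([57, 30, 440]);
translate([351, 0, 0]) cube([57, 30, 440]);
translate([57, 0, 0]) cube([294, 30, 57]);
translate([57, 0, 383]) cube([294, 30, 57]);
translate([-1449, 0, 0]) {
  cube([1079, 308, 208]);
  translate([0, 308, 208]) cube([1079, 308, 208]);
  translate([0, 616, 416]) cube([1079, 308, 208]);
  translate([0, 924, 624]) cube([1079, 308, 208]);
  translate([0, 1232, 832]) cube([1079, 308, 208]);
}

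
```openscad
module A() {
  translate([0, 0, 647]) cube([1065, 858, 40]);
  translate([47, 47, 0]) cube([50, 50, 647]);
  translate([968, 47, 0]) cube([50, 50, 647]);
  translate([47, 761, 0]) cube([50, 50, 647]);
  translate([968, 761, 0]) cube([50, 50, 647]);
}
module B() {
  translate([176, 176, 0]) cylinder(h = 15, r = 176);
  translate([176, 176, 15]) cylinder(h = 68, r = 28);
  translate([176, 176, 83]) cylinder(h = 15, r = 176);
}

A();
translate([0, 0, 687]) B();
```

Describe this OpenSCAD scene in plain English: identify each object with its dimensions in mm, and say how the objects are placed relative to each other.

A is a rectangular dining table. The top is 1065×858×40 mm with its upper surface at z = 687 mm. It stands on four 50×50 mm square legs, each inset 47 mm from the nearest pair of top edges, running from the floor to the underside of the top.

B is a spool: two coaxial disc flanges of radius 176 mm and thickness 15 mm, joined by a core cylinder of radius 28 mm and height 68 mm. The lower flange rests on z = 0 and the three cylinders share a vertical axis.

The spool is on top of the table.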